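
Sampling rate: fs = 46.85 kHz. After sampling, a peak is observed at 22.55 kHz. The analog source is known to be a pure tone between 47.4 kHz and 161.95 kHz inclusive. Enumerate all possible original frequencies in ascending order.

69.4 kHz, 71.15 kHz, 116.25 kHz, 118 kHz

Frequencies that alias to 22.55 kHz are k·fs ± 22.55 kHz for integer k ≥ 0.
k=0: 22.55 kHz.
k=1: 24.3 kHz, 69.4 kHz.
k=2: 71.15 kHz, 116.25 kHz.
k=3: 118 kHz, 163.1 kHz.
k=4: 164.85 kHz, 209.95 kHz.
Within [47.4 kHz, 161.95 kHz]: 69.4 kHz, 71.15 kHz, 116.25 kHz, 118 kHz.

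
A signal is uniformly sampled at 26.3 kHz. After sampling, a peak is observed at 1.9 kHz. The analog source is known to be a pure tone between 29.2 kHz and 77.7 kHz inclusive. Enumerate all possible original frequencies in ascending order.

50.7 kHz, 54.5 kHz, 77 kHz

Frequencies that alias to 1.9 kHz are k·fs ± 1.9 kHz for integer k ≥ 0.
k=0: 1.9 kHz.
k=1: 24.4 kHz, 28.2 kHz.
k=2: 50.7 kHz, 54.5 kHz.
k=3: 77 kHz, 80.8 kHz.
k=4: 103.3 kHz, 107.1 kHz.
Within [29.2 kHz, 77.7 kHz]: 50.7 kHz, 54.5 kHz, 77 kHz.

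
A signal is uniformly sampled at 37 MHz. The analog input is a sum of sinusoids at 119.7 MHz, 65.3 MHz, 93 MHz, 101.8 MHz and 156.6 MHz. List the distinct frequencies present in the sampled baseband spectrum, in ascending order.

8.6 MHz, 8.7 MHz, 9.2 MHz, 18 MHz

fs/2 = 18.5 MHz.
119.7 MHz mod fs = 8.7 MHz.
8.7 MHz ≤ fs/2 = 18.5 MHz, appears at 8.7 MHz.
65.3 MHz mod fs = 28.3 MHz.
28.3 MHz > fs/2 = 18.5 MHz, folds to fs − 28.3 MHz = 8.7 MHz.
93 MHz mod fs = 19 MHz.
19 MHz > fs/2 = 18.5 MHz, folds to fs − 19 MHz = 18 MHz.
101.8 MHz mod fs = 27.8 MHz.
27.8 MHz > fs/2 = 18.5 MHz, folds to fs − 27.8 MHz = 9.2 MHz.
156.6 MHz mod fs = 8.6 MHz.
8.6 MHz ≤ fs/2 = 18.5 MHz, appears at 8.6 MHz.
Distinct values: {8.6 MHz, 8.7 MHz, 9.2 MHz, 18 MHz}.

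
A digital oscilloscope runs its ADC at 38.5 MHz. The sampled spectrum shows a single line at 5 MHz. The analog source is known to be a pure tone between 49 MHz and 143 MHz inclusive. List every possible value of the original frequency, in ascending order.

72 MHz, 82 MHz, 110.5 MHz, 120.5 MHz

Frequencies that alias to 5 MHz are k·fs ± 5 MHz for integer k ≥ 0.
k=0: 5 MHz.
k=1: 33.5 MHz, 43.5 MHz.
k=2: 72 MHz, 82 MHz.
k=3: 110.5 MHz, 120.5 MHz.
k=4: 149 MHz, 159 MHz.
Within [49 MHz, 143 MHz]: 72 MHz, 82 MHz, 110.5 MHz, 120.5 MHz.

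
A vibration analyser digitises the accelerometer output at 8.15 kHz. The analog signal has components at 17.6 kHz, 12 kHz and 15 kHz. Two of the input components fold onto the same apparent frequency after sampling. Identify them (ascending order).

15 kHz, 17.6 kHz

fs/2 = 4.075 kHz.
17.6 kHz mod fs = 1.3 kHz.
1.3 kHz ≤ fs/2 = 4.075 kHz, appears at 1.3 kHz.
12 kHz mod fs = 3.85 kHz.
3.85 kHz ≤ fs/2 = 4.075 kHz, appears at 3.85 kHz.
15 kHz mod fs = 6.85 kHz.
6.85 kHz > fs/2 = 4.075 kHz, folds to fs − 6.85 kHz = 1.3 kHz.
15 kHz and 17.6 kHz both map to 1.3 kHz.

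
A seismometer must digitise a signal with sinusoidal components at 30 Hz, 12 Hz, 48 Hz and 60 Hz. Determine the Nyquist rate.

120 Hz

Highest-frequency component: 60 Hz.
Nyquist rate = 2 × 60 Hz = 120 Hz.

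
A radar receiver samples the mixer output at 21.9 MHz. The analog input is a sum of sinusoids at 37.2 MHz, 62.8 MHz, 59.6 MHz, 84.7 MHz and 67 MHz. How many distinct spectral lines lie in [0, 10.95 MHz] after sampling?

fs/2 = 10.95 MHz.
37.2 MHz mod fs = 15.3 MHz.
15.3 MHz > fs/2 = 10.95 MHz, folds to fs − 15.3 MHz = 6.6 MHz.
62.8 MHz mod fs = 19 MHz.
19 MHz > fs/2 = 10.95 MHz, folds to fs − 19 MHz = 2.9 MHz.
59.6 MHz mod fs = 15.8 MHz.
15.8 MHz > fs/2 = 10.95 MHz, folds to fs − 15.8 MHz = 6.1 MHz.
84.7 MHz mod fs = 19 MHz.
19 MHz > fs/2 = 10.95 MHz, folds to fs − 19 MHz = 2.9 MHz.
67 MHz mod fs = 1.3 MHz.
1.3 MHz ≤ fs/2 = 10.95 MHz, appears at 1.3 MHz.
Distinct values: {1.3 MHz, 2.9 MHz, 6.1 MHz, 6.6 MHz} → 4.

4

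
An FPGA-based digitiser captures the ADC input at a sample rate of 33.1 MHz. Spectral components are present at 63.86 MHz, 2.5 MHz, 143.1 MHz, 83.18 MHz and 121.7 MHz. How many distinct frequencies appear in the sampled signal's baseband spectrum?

4

fs/2 = 16.55 MHz.
63.86 MHz mod fs = 30.76 MHz.
30.76 MHz > fs/2 = 16.55 MHz, folds to fs − 30.76 MHz = 2.34 MHz.
2.5 MHz ≤ fs/2 = 16.55 MHz, passes unchanged.
143.1 MHz mod fs = 10.7 MHz.
10.7 MHz ≤ fs/2 = 16.55 MHz, appears at 10.7 MHz.
83.18 MHz mod fs = 16.98 MHz.
16.98 MHz > fs/2 = 16.55 MHz, folds to fs − 16.98 MHz = 16.12 MHz.
121.7 MHz mod fs = 22.4 MHz.
22.4 MHz > fs/2 = 16.55 MHz, folds to fs − 22.4 MHz = 10.7 MHz.
Distinct values: {2.34 MHz, 2.5 MHz, 10.7 MHz, 16.12 MHz} → 4.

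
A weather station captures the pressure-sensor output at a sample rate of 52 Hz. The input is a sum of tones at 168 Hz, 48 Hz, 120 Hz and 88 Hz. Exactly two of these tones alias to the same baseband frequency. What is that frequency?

fs/2 = 26 Hz.
168 Hz mod fs = 12 Hz.
12 Hz ≤ fs/2 = 26 Hz, appears at 12 Hz.
48 Hz > fs/2 = 26 Hz, folds to fs − 48 Hz = 4 Hz.
120 Hz mod fs = 16 Hz.
16 Hz ≤ fs/2 = 26 Hz, appears at 16 Hz.
88 Hz mod fs = 36 Hz.
36 Hz > fs/2 = 26 Hz, folds to fs − 36 Hz = 16 Hz.
88 Hz and 120 Hz both map to 16 Hz.

16 Hz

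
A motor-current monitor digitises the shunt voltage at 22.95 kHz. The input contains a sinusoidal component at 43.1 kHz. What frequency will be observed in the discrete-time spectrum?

43.1 kHz mod fs = 20.15 kHz.
20.15 kHz > fs/2 = 11.475 kHz, folds to fs − 20.15 kHz = 2.8 kHz.

2.8 kHz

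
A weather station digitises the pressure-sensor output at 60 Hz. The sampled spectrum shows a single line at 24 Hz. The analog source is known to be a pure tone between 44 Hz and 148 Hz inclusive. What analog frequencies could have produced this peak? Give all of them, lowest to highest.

Frequencies that alias to 24 Hz are k·fs ± 24 Hz for integer k ≥ 0.
k=0: 24 Hz.
k=1: 36 Hz, 84 Hz.
k=2: 96 Hz, 144 Hz.
k=3: 156 Hz, 204 Hz.
Within [44 Hz, 148 Hz]: 84 Hz, 96 Hz, 144 Hz.

84 Hz, 96 Hz, 144 Hz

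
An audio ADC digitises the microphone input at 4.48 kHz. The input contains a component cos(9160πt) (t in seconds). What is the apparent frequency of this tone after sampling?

ω = 9160π rad/s → f = ω/(2π) = 4580 Hz = 4.58 kHz.
4.58 kHz mod fs = 0.1 kHz.
0.1 kHz ≤ fs/2 = 2.24 kHz, appears at 0.1 kHz.

0.1 kHz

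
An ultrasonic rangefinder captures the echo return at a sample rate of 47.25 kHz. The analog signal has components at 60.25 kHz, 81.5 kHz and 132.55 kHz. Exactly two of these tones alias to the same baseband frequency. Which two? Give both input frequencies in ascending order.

fs/2 = 23.625 kHz.
60.25 kHz mod fs = 13 kHz.
13 kHz ≤ fs/2 = 23.625 kHz, appears at 13 kHz.
81.5 kHz mod fs = 34.25 kHz.
34.25 kHz > fs/2 = 23.625 kHz, folds to fs − 34.25 kHz = 13 kHz.
132.55 kHz mod fs = 38.05 kHz.
38.05 kHz > fs/2 = 23.625 kHz, folds to fs − 38.05 kHz = 9.2 kHz.
60.25 kHz and 81.5 kHz both map to 13 kHz.

60.25 kHz, 81.5 kHz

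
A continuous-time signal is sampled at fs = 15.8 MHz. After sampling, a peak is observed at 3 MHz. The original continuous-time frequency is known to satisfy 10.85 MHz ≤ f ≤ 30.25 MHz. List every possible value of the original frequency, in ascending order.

Frequencies that alias to 3 MHz are k·fs ± 3 MHz for integer k ≥ 0.
k=0: 3 MHz.
k=1: 12.8 MHz, 18.8 MHz.
k=2: 28.6 MHz, 34.6 MHz.
k=3: 44.4 MHz, 50.4 MHz.
Within [10.85 MHz, 30.25 MHz]: 12.8 MHz, 18.8 MHz, 28.6 MHz.

12.8 MHz, 18.8 MHz, 28.6 MHz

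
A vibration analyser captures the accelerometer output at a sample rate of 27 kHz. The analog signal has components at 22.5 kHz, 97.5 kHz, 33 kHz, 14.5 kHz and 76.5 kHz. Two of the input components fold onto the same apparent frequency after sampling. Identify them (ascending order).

22.5 kHz, 76.5 kHz

fs/2 = 13.5 kHz.
22.5 kHz > fs/2 = 13.5 kHz, folds to fs − 22.5 kHz = 4.5 kHz.
97.5 kHz mod fs = 16.5 kHz.
16.5 kHz > fs/2 = 13.5 kHz, folds to fs − 16.5 kHz = 10.5 kHz.
33 kHz mod fs = 6 kHz.
6 kHz ≤ fs/2 = 13.5 kHz, appears at 6 kHz.
14.5 kHz > fs/2 = 13.5 kHz, folds to fs − 14.5 kHz = 12.5 kHz.
76.5 kHz mod fs = 22.5 kHz.
22.5 kHz > fs/2 = 13.5 kHz, folds to fs − 22.5 kHz = 4.5 kHz.
22.5 kHz and 76.5 kHz both map to 4.5 kHz.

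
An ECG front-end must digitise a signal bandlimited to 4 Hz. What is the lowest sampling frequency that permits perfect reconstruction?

Nyquist rate = 2 × 4 Hz = 8 Hz.

8 Hz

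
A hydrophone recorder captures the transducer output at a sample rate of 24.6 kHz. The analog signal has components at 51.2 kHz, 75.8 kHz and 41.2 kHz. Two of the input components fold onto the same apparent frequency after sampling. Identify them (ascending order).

fs/2 = 12.3 kHz.
51.2 kHz mod fs = 2 kHz.
2 kHz ≤ fs/2 = 12.3 kHz, appears at 2 kHz.
75.8 kHz mod fs = 2 kHz.
2 kHz ≤ fs/2 = 12.3 kHz, appears at 2 kHz.
41.2 kHz mod fs = 16.6 kHz.
16.6 kHz > fs/2 = 12.3 kHz, folds to fs − 16.6 kHz = 8 kHz.
51.2 kHz and 75.8 kHz both map to 2 kHz.

51.2 kHz, 75.8 kHz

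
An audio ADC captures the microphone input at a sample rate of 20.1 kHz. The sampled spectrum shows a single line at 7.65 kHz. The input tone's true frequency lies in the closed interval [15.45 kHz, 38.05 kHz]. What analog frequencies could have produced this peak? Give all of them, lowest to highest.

27.75 kHz, 32.55 kHz

Frequencies that alias to 7.65 kHz are k·fs ± 7.65 kHz for integer k ≥ 0.
k=0: 7.65 kHz.
k=1: 12.45 kHz, 27.75 kHz.
k=2: 32.55 kHz, 47.85 kHz.
k=3: 52.65 kHz, 67.95 kHz.
Within [15.45 kHz, 38.05 kHz]: 27.75 kHz, 32.55 kHz.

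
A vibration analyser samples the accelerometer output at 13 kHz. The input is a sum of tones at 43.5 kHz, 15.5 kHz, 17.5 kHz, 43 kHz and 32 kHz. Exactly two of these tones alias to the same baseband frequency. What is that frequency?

4.5 kHz

fs/2 = 6.5 kHz.
43.5 kHz mod fs = 4.5 kHz.
4.5 kHz ≤ fs/2 = 6.5 kHz, appears at 4.5 kHz.
15.5 kHz mod fs = 2.5 kHz.
2.5 kHz ≤ fs/2 = 6.5 kHz, appears at 2.5 kHz.
17.5 kHz mod fs = 4.5 kHz.
4.5 kHz ≤ fs/2 = 6.5 kHz, appears at 4.5 kHz.
43 kHz mod fs = 4 kHz.
4 kHz ≤ fs/2 = 6.5 kHz, appears at 4 kHz.
32 kHz mod fs = 6 kHz.
6 kHz ≤ fs/2 = 6.5 kHz, appears at 6 kHz.
17.5 kHz and 43.5 kHz both map to 4.5 kHz.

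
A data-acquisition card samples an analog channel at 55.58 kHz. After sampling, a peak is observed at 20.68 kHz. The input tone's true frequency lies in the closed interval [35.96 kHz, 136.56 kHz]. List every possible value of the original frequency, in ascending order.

Frequencies that alias to 20.68 kHz are k·fs ± 20.68 kHz for integer k ≥ 0.
k=0: 20.68 kHz.
k=1: 34.9 kHz, 76.26 kHz.
k=2: 90.48 kHz, 131.84 kHz.
k=3: 146.06 kHz, 187.42 kHz.
Within [35.96 kHz, 136.56 kHz]: 76.26 kHz, 90.48 kHz, 131.84 kHz.

76.26 kHz, 90.48 kHz, 131.84 kHz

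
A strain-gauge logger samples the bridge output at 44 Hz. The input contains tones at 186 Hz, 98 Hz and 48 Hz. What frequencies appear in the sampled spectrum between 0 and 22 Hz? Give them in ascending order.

fs/2 = 22 Hz.
186 Hz mod fs = 10 Hz.
10 Hz ≤ fs/2 = 22 Hz, appears at 10 Hz.
98 Hz mod fs = 10 Hz.
10 Hz ≤ fs/2 = 22 Hz, appears at 10 Hz.
48 Hz mod fs = 4 Hz.
4 Hz ≤ fs/2 = 22 Hz, appears at 4 Hz.
Distinct values: {4 Hz, 10 Hz}.

4 Hz, 10 Hz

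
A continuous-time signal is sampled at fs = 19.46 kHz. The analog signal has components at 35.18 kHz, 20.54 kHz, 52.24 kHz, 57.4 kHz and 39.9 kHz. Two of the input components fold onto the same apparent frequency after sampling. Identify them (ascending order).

39.9 kHz, 57.4 kHz

fs/2 = 9.73 kHz.
35.18 kHz mod fs = 15.72 kHz.
15.72 kHz > fs/2 = 9.73 kHz, folds to fs − 15.72 kHz = 3.74 kHz.
20.54 kHz mod fs = 1.08 kHz.
1.08 kHz ≤ fs/2 = 9.73 kHz, appears at 1.08 kHz.
52.24 kHz mod fs = 13.32 kHz.
13.32 kHz > fs/2 = 9.73 kHz, folds to fs − 13.32 kHz = 6.14 kHz.
57.4 kHz mod fs = 18.48 kHz.
18.48 kHz > fs/2 = 9.73 kHz, folds to fs − 18.48 kHz = 0.98 kHz.
39.9 kHz mod fs = 0.98 kHz.
0.98 kHz ≤ fs/2 = 9.73 kHz, appears at 0.98 kHz.
39.9 kHz and 57.4 kHz both map to 0.98 kHz.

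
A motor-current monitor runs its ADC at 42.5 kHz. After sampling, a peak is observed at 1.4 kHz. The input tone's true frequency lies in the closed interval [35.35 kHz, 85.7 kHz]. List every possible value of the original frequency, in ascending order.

Frequencies that alias to 1.4 kHz are k·fs ± 1.4 kHz for integer k ≥ 0.
k=0: 1.4 kHz.
k=1: 41.1 kHz, 43.9 kHz.
k=2: 83.6 kHz, 86.4 kHz.
k=3: 126.1 kHz, 128.9 kHz.
Within [35.35 kHz, 85.7 kHz]: 41.1 kHz, 43.9 kHz, 83.6 kHz.

41.1 kHz, 43.9 kHz, 83.6 kHz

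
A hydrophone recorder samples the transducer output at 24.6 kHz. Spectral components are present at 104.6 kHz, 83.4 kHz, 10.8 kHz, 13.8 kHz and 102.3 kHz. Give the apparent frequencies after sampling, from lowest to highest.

3.9 kHz, 6.2 kHz, 9.6 kHz, 10.8 kHz

fs/2 = 12.3 kHz.
104.6 kHz mod fs = 6.2 kHz.
6.2 kHz ≤ fs/2 = 12.3 kHz, appears at 6.2 kHz.
83.4 kHz mod fs = 9.6 kHz.
9.6 kHz ≤ fs/2 = 12.3 kHz, appears at 9.6 kHz.
10.8 kHz ≤ fs/2 = 12.3 kHz, passes unchanged.
13.8 kHz > fs/2 = 12.3 kHz, folds to fs − 13.8 kHz = 10.8 kHz.
102.3 kHz mod fs = 3.9 kHz.
3.9 kHz ≤ fs/2 = 12.3 kHz, appears at 3.9 kHz.
Distinct values: {3.9 kHz, 6.2 kHz, 9.6 kHz, 10.8 kHz}.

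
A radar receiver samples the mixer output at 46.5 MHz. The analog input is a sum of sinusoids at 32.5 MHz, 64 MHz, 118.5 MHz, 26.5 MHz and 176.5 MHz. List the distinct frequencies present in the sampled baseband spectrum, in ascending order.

fs/2 = 23.25 MHz.
32.5 MHz > fs/2 = 23.25 MHz, folds to fs − 32.5 MHz = 14 MHz.
64 MHz mod fs = 17.5 MHz.
17.5 MHz ≤ fs/2 = 23.25 MHz, appears at 17.5 MHz.
118.5 MHz mod fs = 25.5 MHz.
25.5 MHz > fs/2 = 23.25 MHz, folds to fs − 25.5 MHz = 21 MHz.
26.5 MHz > fs/2 = 23.25 MHz, folds to fs − 26.5 MHz = 20 MHz.
176.5 MHz mod fs = 37 MHz.
37 MHz > fs/2 = 23.25 MHz, folds to fs − 37 MHz = 9.5 MHz.
Distinct values: {9.5 MHz, 14 MHz, 17.5 MHz, 20 MHz, 21 MHz}.

9.5 MHz, 14 MHz, 17.5 MHz, 20 MHz, 21 MHz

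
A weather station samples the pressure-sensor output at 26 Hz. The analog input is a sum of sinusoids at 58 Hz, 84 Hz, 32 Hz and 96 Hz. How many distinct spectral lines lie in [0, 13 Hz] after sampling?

fs/2 = 13 Hz.
58 Hz mod fs = 6 Hz.
6 Hz ≤ fs/2 = 13 Hz, appears at 6 Hz.
84 Hz mod fs = 6 Hz.
6 Hz ≤ fs/2 = 13 Hz, appears at 6 Hz.
32 Hz mod fs = 6 Hz.
6 Hz ≤ fs/2 = 13 Hz, appears at 6 Hz.
96 Hz mod fs = 18 Hz.
18 Hz > fs/2 = 13 Hz, folds to fs − 18 Hz = 8 Hz.
Distinct values: {6 Hz, 8 Hz} → 2.

2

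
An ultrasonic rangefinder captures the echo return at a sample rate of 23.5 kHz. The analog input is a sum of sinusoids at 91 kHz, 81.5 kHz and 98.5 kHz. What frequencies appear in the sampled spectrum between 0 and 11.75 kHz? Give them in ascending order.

fs/2 = 11.75 kHz.
91 kHz mod fs = 20.5 kHz.
20.5 kHz > fs/2 = 11.75 kHz, folds to fs − 20.5 kHz = 3 kHz.
81.5 kHz mod fs = 11 kHz.
11 kHz ≤ fs/2 = 11.75 kHz, appears at 11 kHz.
98.5 kHz mod fs = 4.5 kHz.
4.5 kHz ≤ fs/2 = 11.75 kHz, appears at 4.5 kHz.
Distinct values: {3 kHz, 4.5 kHz, 11 kHz}.

3 kHz, 4.5 kHz, 11 kHz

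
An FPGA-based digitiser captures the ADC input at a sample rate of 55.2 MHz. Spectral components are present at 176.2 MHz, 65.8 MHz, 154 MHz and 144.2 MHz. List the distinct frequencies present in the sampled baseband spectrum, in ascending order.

fs/2 = 27.6 MHz.
176.2 MHz mod fs = 10.6 MHz.
10.6 MHz ≤ fs/2 = 27.6 MHz, appears at 10.6 MHz.
65.8 MHz mod fs = 10.6 MHz.
10.6 MHz ≤ fs/2 = 27.6 MHz, appears at 10.6 MHz.
154 MHz mod fs = 43.6 MHz.
43.6 MHz > fs/2 = 27.6 MHz, folds to fs − 43.6 MHz = 11.6 MHz.
144.2 MHz mod fs = 33.8 MHz.
33.8 MHz > fs/2 = 27.6 MHz, folds to fs − 33.8 MHz = 21.4 MHz.
Distinct values: {10.6 MHz, 11.6 MHz, 21.4 MHz}.

10.6 MHz, 11.6 MHz, 21.4 MHz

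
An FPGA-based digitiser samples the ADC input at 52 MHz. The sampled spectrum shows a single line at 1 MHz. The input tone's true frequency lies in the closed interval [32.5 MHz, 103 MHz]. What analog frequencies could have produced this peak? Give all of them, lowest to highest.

51 MHz, 53 MHz, 103 MHz

Frequencies that alias to 1 MHz are k·fs ± 1 MHz for integer k ≥ 0.
k=0: 1 MHz.
k=1: 51 MHz, 53 MHz.
k=2: 103 MHz, 105 MHz.
k=3: 155 MHz, 157 MHz.
Within [32.5 MHz, 103 MHz]: 51 MHz, 53 MHz, 103 MHz.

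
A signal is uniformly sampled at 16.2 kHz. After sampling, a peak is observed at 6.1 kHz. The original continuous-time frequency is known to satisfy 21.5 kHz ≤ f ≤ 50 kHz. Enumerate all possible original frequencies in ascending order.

Frequencies that alias to 6.1 kHz are k·fs ± 6.1 kHz for integer k ≥ 0.
k=0: 6.1 kHz.
k=1: 10.1 kHz, 22.3 kHz.
k=2: 26.3 kHz, 38.5 kHz.
k=3: 42.5 kHz, 54.7 kHz.
k=4: 58.7 kHz, 70.9 kHz.
Within [21.5 kHz, 50 kHz]: 22.3 kHz, 26.3 kHz, 38.5 kHz, 42.5 kHz.

22.3 kHz, 26.3 kHz, 38.5 kHz, 42.5 kHz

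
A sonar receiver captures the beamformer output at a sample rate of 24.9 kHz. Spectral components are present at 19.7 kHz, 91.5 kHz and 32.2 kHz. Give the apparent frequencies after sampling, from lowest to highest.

fs/2 = 12.45 kHz.
19.7 kHz > fs/2 = 12.45 kHz, folds to fs − 19.7 kHz = 5.2 kHz.
91.5 kHz mod fs = 16.8 kHz.
16.8 kHz > fs/2 = 12.45 kHz, folds to fs − 16.8 kHz = 8.1 kHz.
32.2 kHz mod fs = 7.3 kHz.
7.3 kHz ≤ fs/2 = 12.45 kHz, appears at 7.3 kHz.
Distinct values: {5.2 kHz, 7.3 kHz, 8.1 kHz}.

5.2 kHz, 7.3 kHz, 8.1 kHz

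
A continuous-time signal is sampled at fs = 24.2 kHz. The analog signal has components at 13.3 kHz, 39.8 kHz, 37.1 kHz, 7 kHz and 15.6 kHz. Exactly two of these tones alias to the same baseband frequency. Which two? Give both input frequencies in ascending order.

fs/2 = 12.1 kHz.
13.3 kHz > fs/2 = 12.1 kHz, folds to fs − 13.3 kHz = 10.9 kHz.
39.8 kHz mod fs = 15.6 kHz.
15.6 kHz > fs/2 = 12.1 kHz, folds to fs − 15.6 kHz = 8.6 kHz.
37.1 kHz mod fs = 12.9 kHz.
12.9 kHz > fs/2 = 12.1 kHz, folds to fs − 12.9 kHz = 11.3 kHz.
7 kHz ≤ fs/2 = 12.1 kHz, passes unchanged.
15.6 kHz > fs/2 = 12.1 kHz, folds to fs − 15.6 kHz = 8.6 kHz.
15.6 kHz and 39.8 kHz both map to 8.6 kHz.

15.6 kHz, 39.8 kHz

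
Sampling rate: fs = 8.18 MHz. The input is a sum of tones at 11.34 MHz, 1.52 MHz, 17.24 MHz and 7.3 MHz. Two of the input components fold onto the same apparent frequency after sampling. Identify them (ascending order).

7.3 MHz, 17.24 MHz

fs/2 = 4.09 MHz.
11.34 MHz mod fs = 3.16 MHz.
3.16 MHz ≤ fs/2 = 4.09 MHz, appears at 3.16 MHz.
1.52 MHz ≤ fs/2 = 4.09 MHz, passes unchanged.
17.24 MHz mod fs = 0.88 MHz.
0.88 MHz ≤ fs/2 = 4.09 MHz, appears at 0.88 MHz.
7.3 MHz > fs/2 = 4.09 MHz, folds to fs − 7.3 MHz = 0.88 MHz.
7.3 MHz and 17.24 MHz both map to 0.88 MHz.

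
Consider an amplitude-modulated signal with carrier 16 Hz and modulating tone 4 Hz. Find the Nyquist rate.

40 Hz

AM sidebands sit at fc ± fm = 12 Hz and 20 Hz.
Highest-frequency component: 20 Hz.
Nyquist rate = 2 × 20 Hz = 40 Hz.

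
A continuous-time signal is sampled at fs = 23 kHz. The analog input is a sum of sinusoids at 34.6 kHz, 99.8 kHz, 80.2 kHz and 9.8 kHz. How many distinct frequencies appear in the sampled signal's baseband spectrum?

fs/2 = 11.5 kHz.
34.6 kHz mod fs = 11.6 kHz.
11.6 kHz > fs/2 = 11.5 kHz, folds to fs − 11.6 kHz = 11.4 kHz.
99.8 kHz mod fs = 7.8 kHz.
7.8 kHz ≤ fs/2 = 11.5 kHz, appears at 7.8 kHz.
80.2 kHz mod fs = 11.2 kHz.
11.2 kHz ≤ fs/2 = 11.5 kHz, appears at 11.2 kHz.
9.8 kHz ≤ fs/2 = 11.5 kHz, passes unchanged.
Distinct values: {7.8 kHz, 9.8 kHz, 11.2 kHz, 11.4 kHz} → 4.

4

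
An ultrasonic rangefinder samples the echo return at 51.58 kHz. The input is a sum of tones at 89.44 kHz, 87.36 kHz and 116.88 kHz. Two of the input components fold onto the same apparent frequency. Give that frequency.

13.72 kHz

fs/2 = 25.79 kHz.
89.44 kHz mod fs = 37.86 kHz.
37.86 kHz > fs/2 = 25.79 kHz, folds to fs − 37.86 kHz = 13.72 kHz.
87.36 kHz mod fs = 35.78 kHz.
35.78 kHz > fs/2 = 25.79 kHz, folds to fs − 35.78 kHz = 15.8 kHz.
116.88 kHz mod fs = 13.72 kHz.
13.72 kHz ≤ fs/2 = 25.79 kHz, appears at 13.72 kHz.
89.44 kHz and 116.88 kHz both map to 13.72 kHz.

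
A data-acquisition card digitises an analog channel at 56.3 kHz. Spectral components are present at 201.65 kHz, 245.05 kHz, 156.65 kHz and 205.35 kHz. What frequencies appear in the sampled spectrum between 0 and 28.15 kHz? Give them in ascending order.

12.25 kHz, 19.85 kHz, 23.55 kHz

fs/2 = 28.15 kHz.
201.65 kHz mod fs = 32.75 kHz.
32.75 kHz > fs/2 = 28.15 kHz, folds to fs − 32.75 kHz = 23.55 kHz.
245.05 kHz mod fs = 19.85 kHz.
19.85 kHz ≤ fs/2 = 28.15 kHz, appears at 19.85 kHz.
156.65 kHz mod fs = 44.05 kHz.
44.05 kHz > fs/2 = 28.15 kHz, folds to fs − 44.05 kHz = 12.25 kHz.
205.35 kHz mod fs = 36.45 kHz.
36.45 kHz > fs/2 = 28.15 kHz, folds to fs − 36.45 kHz = 19.85 kHz.
Distinct values: {12.25 kHz, 19.85 kHz, 23.55 kHz}.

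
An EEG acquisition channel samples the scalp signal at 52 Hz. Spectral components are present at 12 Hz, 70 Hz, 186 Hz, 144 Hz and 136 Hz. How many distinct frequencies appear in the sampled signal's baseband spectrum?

fs/2 = 26 Hz.
12 Hz ≤ fs/2 = 26 Hz, passes unchanged.
70 Hz mod fs = 18 Hz.
18 Hz ≤ fs/2 = 26 Hz, appears at 18 Hz.
186 Hz mod fs = 30 Hz.
30 Hz > fs/2 = 26 Hz, folds to fs − 30 Hz = 22 Hz.
144 Hz mod fs = 40 Hz.
40 Hz > fs/2 = 26 Hz, folds to fs − 40 Hz = 12 Hz.
136 Hz mod fs = 32 Hz.
32 Hz > fs/2 = 26 Hz, folds to fs − 32 Hz = 20 Hz.
Distinct values: {12 Hz, 18 Hz, 20 Hz, 22 Hz} → 4.

4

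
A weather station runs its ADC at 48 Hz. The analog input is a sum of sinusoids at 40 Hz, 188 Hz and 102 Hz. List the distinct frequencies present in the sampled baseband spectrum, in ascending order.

fs/2 = 24 Hz.
40 Hz > fs/2 = 24 Hz, folds to fs − 40 Hz = 8 Hz.
188 Hz mod fs = 44 Hz.
44 Hz > fs/2 = 24 Hz, folds to fs − 44 Hz = 4 Hz.
102 Hz mod fs = 6 Hz.
6 Hz ≤ fs/2 = 24 Hz, appears at 6 Hz.
Distinct values: {4 Hz, 6 Hz, 8 Hz}.

4 Hz, 6 Hz, 8 Hz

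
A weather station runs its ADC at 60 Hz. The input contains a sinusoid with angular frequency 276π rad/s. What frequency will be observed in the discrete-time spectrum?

18 Hz

ω = 276π rad/s → f = ω/(2π) = 138 Hz.
138 Hz mod fs = 18 Hz.
18 Hz ≤ fs/2 = 30 Hz, appears at 18 Hz.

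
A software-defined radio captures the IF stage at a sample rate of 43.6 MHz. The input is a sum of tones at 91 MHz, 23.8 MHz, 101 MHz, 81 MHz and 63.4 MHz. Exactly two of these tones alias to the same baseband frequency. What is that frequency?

19.8 MHz

fs/2 = 21.8 MHz.
91 MHz mod fs = 3.8 MHz.
3.8 MHz ≤ fs/2 = 21.8 MHz, appears at 3.8 MHz.
23.8 MHz > fs/2 = 21.8 MHz, folds to fs − 23.8 MHz = 19.8 MHz.
101 MHz mod fs = 13.8 MHz.
13.8 MHz ≤ fs/2 = 21.8 MHz, appears at 13.8 MHz.
81 MHz mod fs = 37.4 MHz.
37.4 MHz > fs/2 = 21.8 MHz, folds to fs − 37.4 MHz = 6.2 MHz.
63.4 MHz mod fs = 19.8 MHz.
19.8 MHz ≤ fs/2 = 21.8 MHz, appears at 19.8 MHz.
23.8 MHz and 63.4 MHz both map to 19.8 MHz.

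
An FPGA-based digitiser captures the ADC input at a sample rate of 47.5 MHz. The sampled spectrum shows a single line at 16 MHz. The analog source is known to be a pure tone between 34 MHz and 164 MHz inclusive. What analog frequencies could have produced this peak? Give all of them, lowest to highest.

Frequencies that alias to 16 MHz are k·fs ± 16 MHz for integer k ≥ 0.
k=0: 16 MHz.
k=1: 31.5 MHz, 63.5 MHz.
k=2: 79 MHz, 111 MHz.
k=3: 126.5 MHz, 158.5 MHz.
k=4: 174 MHz, 206 MHz.
Within [34 MHz, 164 MHz]: 63.5 MHz, 79 MHz, 111 MHz, 126.5 MHz, 158.5 MHz.

63.5 MHz, 79 MHz, 111 MHz, 126.5 MHz, 158.5 MHz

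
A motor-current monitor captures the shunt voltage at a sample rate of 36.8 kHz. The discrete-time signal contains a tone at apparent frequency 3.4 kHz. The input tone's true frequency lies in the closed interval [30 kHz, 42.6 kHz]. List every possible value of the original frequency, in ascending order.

Frequencies that alias to 3.4 kHz are k·fs ± 3.4 kHz for integer k ≥ 0.
k=0: 3.4 kHz.
k=1: 33.4 kHz, 40.2 kHz.
k=2: 70.2 kHz, 77 kHz.
Within [30 kHz, 42.6 kHz]: 33.4 kHz, 40.2 kHz.

33.4 kHz, 40.2 kHz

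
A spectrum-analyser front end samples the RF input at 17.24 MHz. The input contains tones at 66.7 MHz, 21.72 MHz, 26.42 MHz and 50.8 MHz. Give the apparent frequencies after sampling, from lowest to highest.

fs/2 = 8.62 MHz.
66.7 MHz mod fs = 14.98 MHz.
14.98 MHz > fs/2 = 8.62 MHz, folds to fs − 14.98 MHz = 2.26 MHz.
21.72 MHz mod fs = 4.48 MHz.
4.48 MHz ≤ fs/2 = 8.62 MHz, appears at 4.48 MHz.
26.42 MHz mod fs = 9.18 MHz.
9.18 MHz > fs/2 = 8.62 MHz, folds to fs − 9.18 MHz = 8.06 MHz.
50.8 MHz mod fs = 16.32 MHz.
16.32 MHz > fs/2 = 8.62 MHz, folds to fs − 16.32 MHz = 0.92 MHz.
Distinct values: {0.92 MHz, 2.26 MHz, 4.48 MHz, 8.06 MHz}.

0.92 MHz, 2.26 MHz, 4.48 MHz, 8.06 MHz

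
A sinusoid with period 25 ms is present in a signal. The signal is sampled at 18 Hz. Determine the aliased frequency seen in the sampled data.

4 Hz

T = 25 ms → f = 1/T = 40 Hz.
40 Hz mod fs = 4 Hz.
4 Hz ≤ fs/2 = 9 Hz, appears at 4 Hz.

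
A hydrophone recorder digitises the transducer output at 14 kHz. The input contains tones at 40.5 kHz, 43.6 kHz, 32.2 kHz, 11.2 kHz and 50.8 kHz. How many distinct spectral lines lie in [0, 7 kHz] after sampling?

5

fs/2 = 7 kHz.
40.5 kHz mod fs = 12.5 kHz.
12.5 kHz > fs/2 = 7 kHz, folds to fs − 12.5 kHz = 1.5 kHz.
43.6 kHz mod fs = 1.6 kHz.
1.6 kHz ≤ fs/2 = 7 kHz, appears at 1.6 kHz.
32.2 kHz mod fs = 4.2 kHz.
4.2 kHz ≤ fs/2 = 7 kHz, appears at 4.2 kHz.
11.2 kHz > fs/2 = 7 kHz, folds to fs − 11.2 kHz = 2.8 kHz.
50.8 kHz mod fs = 8.8 kHz.
8.8 kHz > fs/2 = 7 kHz, folds to fs − 8.8 kHz = 5.2 kHz.
Distinct values: {1.5 kHz, 1.6 kHz, 2.8 kHz, 4.2 kHz, 5.2 kHz} → 5.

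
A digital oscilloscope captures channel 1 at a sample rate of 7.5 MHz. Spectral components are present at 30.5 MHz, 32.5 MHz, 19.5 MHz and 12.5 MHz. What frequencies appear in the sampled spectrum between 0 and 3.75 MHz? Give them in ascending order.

fs/2 = 3.75 MHz.
30.5 MHz mod fs = 0.5 MHz.
0.5 MHz ≤ fs/2 = 3.75 MHz, appears at 0.5 MHz.
32.5 MHz mod fs = 2.5 MHz.
2.5 MHz ≤ fs/2 = 3.75 MHz, appears at 2.5 MHz.
19.5 MHz mod fs = 4.5 MHz.
4.5 MHz > fs/2 = 3.75 MHz, folds to fs − 4.5 MHz = 3 MHz.
12.5 MHz mod fs = 5 MHz.
5 MHz > fs/2 = 3.75 MHz, folds to fs − 5 MHz = 2.5 MHz.
Distinct values: {0.5 MHz, 2.5 MHz, 3 MHz}.

0.5 MHz, 2.5 MHz, 3 MHz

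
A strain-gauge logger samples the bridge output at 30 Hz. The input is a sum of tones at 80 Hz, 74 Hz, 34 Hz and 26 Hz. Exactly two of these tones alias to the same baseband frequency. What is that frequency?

fs/2 = 15 Hz.
80 Hz mod fs = 20 Hz.
20 Hz > fs/2 = 15 Hz, folds to fs − 20 Hz = 10 Hz.
74 Hz mod fs = 14 Hz.
14 Hz ≤ fs/2 = 15 Hz, appears at 14 Hz.
34 Hz mod fs = 4 Hz.
4 Hz ≤ fs/2 = 15 Hz, appears at 4 Hz.
26 Hz > fs/2 = 15 Hz, folds to fs − 26 Hz = 4 Hz.
26 Hz and 34 Hz both map to 4 Hz.

4 Hz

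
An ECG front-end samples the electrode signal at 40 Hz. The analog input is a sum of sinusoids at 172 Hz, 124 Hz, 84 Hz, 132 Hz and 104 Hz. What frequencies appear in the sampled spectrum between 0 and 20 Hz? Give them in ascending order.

4 Hz, 12 Hz, 16 Hz

fs/2 = 20 Hz.
172 Hz mod fs = 12 Hz.
12 Hz ≤ fs/2 = 20 Hz, appears at 12 Hz.
124 Hz mod fs = 4 Hz.
4 Hz ≤ fs/2 = 20 Hz, appears at 4 Hz.
84 Hz mod fs = 4 Hz.
4 Hz ≤ fs/2 = 20 Hz, appears at 4 Hz.
132 Hz mod fs = 12 Hz.
12 Hz ≤ fs/2 = 20 Hz, appears at 12 Hz.
104 Hz mod fs = 24 Hz.
24 Hz > fs/2 = 20 Hz, folds to fs − 24 Hz = 16 Hz.
Distinct values: {4 Hz, 12 Hz, 16 Hz}.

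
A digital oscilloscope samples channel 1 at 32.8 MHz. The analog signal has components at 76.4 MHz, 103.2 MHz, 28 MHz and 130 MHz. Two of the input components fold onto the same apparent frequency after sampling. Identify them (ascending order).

28 MHz, 103.2 MHz

fs/2 = 16.4 MHz.
76.4 MHz mod fs = 10.8 MHz.
10.8 MHz ≤ fs/2 = 16.4 MHz, appears at 10.8 MHz.
103.2 MHz mod fs = 4.8 MHz.
4.8 MHz ≤ fs/2 = 16.4 MHz, appears at 4.8 MHz.
28 MHz > fs/2 = 16.4 MHz, folds to fs − 28 MHz = 4.8 MHz.
130 MHz mod fs = 31.6 MHz.
31.6 MHz > fs/2 = 16.4 MHz, folds to fs − 31.6 MHz = 1.2 MHz.
28 MHz and 103.2 MHz both map to 4.8 MHz.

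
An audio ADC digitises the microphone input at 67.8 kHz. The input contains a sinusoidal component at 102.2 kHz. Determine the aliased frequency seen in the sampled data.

33.4 kHz

102.2 kHz mod fs = 34.4 kHz.
34.4 kHz > fs/2 = 33.9 kHz, folds to fs − 34.4 kHz = 33.4 kHz.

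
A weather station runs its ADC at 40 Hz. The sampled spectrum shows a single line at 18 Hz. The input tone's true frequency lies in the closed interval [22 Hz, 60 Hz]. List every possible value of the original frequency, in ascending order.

22 Hz, 58 Hz

Frequencies that alias to 18 Hz are k·fs ± 18 Hz for integer k ≥ 0.
k=0: 18 Hz.
k=1: 22 Hz, 58 Hz.
k=2: 62 Hz, 98 Hz.
Within [22 Hz, 60 Hz]: 22 Hz, 58 Hz.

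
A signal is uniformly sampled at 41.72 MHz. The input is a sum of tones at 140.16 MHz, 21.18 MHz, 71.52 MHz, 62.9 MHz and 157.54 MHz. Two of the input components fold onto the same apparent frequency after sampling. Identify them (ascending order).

21.18 MHz, 62.9 MHz

fs/2 = 20.86 MHz.
140.16 MHz mod fs = 15 MHz.
15 MHz ≤ fs/2 = 20.86 MHz, appears at 15 MHz.
21.18 MHz > fs/2 = 20.86 MHz, folds to fs − 21.18 MHz = 20.54 MHz.
71.52 MHz mod fs = 29.8 MHz.
29.8 MHz > fs/2 = 20.86 MHz, folds to fs − 29.8 MHz = 11.92 MHz.
62.9 MHz mod fs = 21.18 MHz.
21.18 MHz > fs/2 = 20.86 MHz, folds to fs − 21.18 MHz = 20.54 MHz.
157.54 MHz mod fs = 32.38 MHz.
32.38 MHz > fs/2 = 20.86 MHz, folds to fs − 32.38 MHz = 9.34 MHz.
21.18 MHz and 62.9 MHz both map to 20.54 MHz.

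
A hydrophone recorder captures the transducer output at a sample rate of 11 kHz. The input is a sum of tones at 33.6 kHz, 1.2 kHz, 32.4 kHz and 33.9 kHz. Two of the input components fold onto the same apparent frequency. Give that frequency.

fs/2 = 5.5 kHz.
33.6 kHz mod fs = 0.6 kHz.
0.6 kHz ≤ fs/2 = 5.5 kHz, appears at 0.6 kHz.
1.2 kHz ≤ fs/2 = 5.5 kHz, passes unchanged.
32.4 kHz mod fs = 10.4 kHz.
10.4 kHz > fs/2 = 5.5 kHz, folds to fs − 10.4 kHz = 0.6 kHz.
33.9 kHz mod fs = 0.9 kHz.
0.9 kHz ≤ fs/2 = 5.5 kHz, appears at 0.9 kHz.
32.4 kHz and 33.6 kHz both map to 0.6 kHz.

0.6 kHz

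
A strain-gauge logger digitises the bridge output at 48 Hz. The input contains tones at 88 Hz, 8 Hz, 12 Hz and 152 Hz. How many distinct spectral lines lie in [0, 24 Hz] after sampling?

fs/2 = 24 Hz.
88 Hz mod fs = 40 Hz.
40 Hz > fs/2 = 24 Hz, folds to fs − 40 Hz = 8 Hz.
8 Hz ≤ fs/2 = 24 Hz, passes unchanged.
12 Hz ≤ fs/2 = 24 Hz, passes unchanged.
152 Hz mod fs = 8 Hz.
8 Hz ≤ fs/2 = 24 Hz, appears at 8 Hz.
Distinct values: {8 Hz, 12 Hz} → 2.

2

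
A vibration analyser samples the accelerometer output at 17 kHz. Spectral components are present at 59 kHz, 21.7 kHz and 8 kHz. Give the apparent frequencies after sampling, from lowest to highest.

4.7 kHz, 8 kHz

fs/2 = 8.5 kHz.
59 kHz mod fs = 8 kHz.
8 kHz ≤ fs/2 = 8.5 kHz, appears at 8 kHz.
21.7 kHz mod fs = 4.7 kHz.
4.7 kHz ≤ fs/2 = 8.5 kHz, appears at 4.7 kHz.
8 kHz ≤ fs/2 = 8.5 kHz, passes unchanged.
Distinct values: {4.7 kHz, 8 kHz}.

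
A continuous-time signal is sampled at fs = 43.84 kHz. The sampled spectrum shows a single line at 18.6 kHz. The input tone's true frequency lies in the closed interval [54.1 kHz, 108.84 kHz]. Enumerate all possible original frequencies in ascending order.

Frequencies that alias to 18.6 kHz are k·fs ± 18.6 kHz for integer k ≥ 0.
k=0: 18.6 kHz.
k=1: 25.24 kHz, 62.44 kHz.
k=2: 69.08 kHz, 106.28 kHz.
k=3: 112.92 kHz, 150.12 kHz.
Within [54.1 kHz, 108.84 kHz]: 62.44 kHz, 69.08 kHz, 106.28 kHz.

62.44 kHz, 69.08 kHz, 106.28 kHz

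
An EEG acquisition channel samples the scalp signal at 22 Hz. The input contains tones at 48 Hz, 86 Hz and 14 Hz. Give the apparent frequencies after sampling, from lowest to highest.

2 Hz, 4 Hz, 8 Hz

fs/2 = 11 Hz.
48 Hz mod fs = 4 Hz.
4 Hz ≤ fs/2 = 11 Hz, appears at 4 Hz.
86 Hz mod fs = 20 Hz.
20 Hz > fs/2 = 11 Hz, folds to fs − 20 Hz = 2 Hz.
14 Hz > fs/2 = 11 Hz, folds to fs − 14 Hz = 8 Hz.
Distinct values: {2 Hz, 4 Hz, 8 Hz}.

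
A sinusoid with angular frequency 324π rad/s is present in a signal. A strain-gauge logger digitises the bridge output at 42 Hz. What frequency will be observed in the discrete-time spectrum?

6 Hz

ω = 324π rad/s → f = ω/(2π) = 162 Hz.
162 Hz mod fs = 36 Hz.
36 Hz > fs/2 = 21 Hz, folds to fs − 36 Hz = 6 Hz.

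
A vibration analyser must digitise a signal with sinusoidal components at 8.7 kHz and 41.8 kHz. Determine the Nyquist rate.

83.6 kHz

Highest-frequency component: 41.8 kHz.
Nyquist rate = 2 × 41.8 kHz = 83.6 kHz.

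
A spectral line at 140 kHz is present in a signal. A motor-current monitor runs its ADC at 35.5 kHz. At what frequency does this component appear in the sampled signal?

2 kHz

140 kHz mod fs = 33.5 kHz.
33.5 kHz > fs/2 = 17.75 kHz, folds to fs − 33.5 kHz = 2 kHz.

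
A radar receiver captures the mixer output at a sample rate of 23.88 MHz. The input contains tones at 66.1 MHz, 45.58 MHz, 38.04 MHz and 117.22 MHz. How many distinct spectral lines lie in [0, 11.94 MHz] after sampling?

3

fs/2 = 11.94 MHz.
66.1 MHz mod fs = 18.34 MHz.
18.34 MHz > fs/2 = 11.94 MHz, folds to fs − 18.34 MHz = 5.54 MHz.
45.58 MHz mod fs = 21.7 MHz.
21.7 MHz > fs/2 = 11.94 MHz, folds to fs − 21.7 MHz = 2.18 MHz.
38.04 MHz mod fs = 14.16 MHz.
14.16 MHz > fs/2 = 11.94 MHz, folds to fs − 14.16 MHz = 9.72 MHz.
117.22 MHz mod fs = 21.7 MHz.
21.7 MHz > fs/2 = 11.94 MHz, folds to fs − 21.7 MHz = 2.18 MHz.
Distinct values: {2.18 MHz, 5.54 MHz, 9.72 MHz} → 3.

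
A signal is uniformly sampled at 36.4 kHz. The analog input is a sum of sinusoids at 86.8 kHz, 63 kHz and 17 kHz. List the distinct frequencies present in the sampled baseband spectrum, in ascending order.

9.8 kHz, 14 kHz, 17 kHz

fs/2 = 18.2 kHz.
86.8 kHz mod fs = 14 kHz.
14 kHz ≤ fs/2 = 18.2 kHz, appears at 14 kHz.
63 kHz mod fs = 26.6 kHz.
26.6 kHz > fs/2 = 18.2 kHz, folds to fs − 26.6 kHz = 9.8 kHz.
17 kHz ≤ fs/2 = 18.2 kHz, passes unchanged.
Distinct values: {9.8 kHz, 14 kHz, 17 kHz}.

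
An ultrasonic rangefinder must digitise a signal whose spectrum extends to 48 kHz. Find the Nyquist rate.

Nyquist rate = 2 × 48 kHz = 96 kHz.

96 kHz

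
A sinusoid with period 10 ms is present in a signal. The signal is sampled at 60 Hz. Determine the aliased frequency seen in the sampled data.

20 Hz

T = 10 ms → f = 1/T = 100 Hz.
100 Hz mod fs = 40 Hz.
40 Hz > fs/2 = 30 Hz, folds to fs − 40 Hz = 20 Hz.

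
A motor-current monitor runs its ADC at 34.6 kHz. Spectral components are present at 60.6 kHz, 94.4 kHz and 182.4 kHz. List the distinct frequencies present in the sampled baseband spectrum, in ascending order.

fs/2 = 17.3 kHz.
60.6 kHz mod fs = 26 kHz.
26 kHz > fs/2 = 17.3 kHz, folds to fs − 26 kHz = 8.6 kHz.
94.4 kHz mod fs = 25.2 kHz.
25.2 kHz > fs/2 = 17.3 kHz, folds to fs − 25.2 kHz = 9.4 kHz.
182.4 kHz mod fs = 9.4 kHz.
9.4 kHz ≤ fs/2 = 17.3 kHz, appears at 9.4 kHz.
Distinct values: {8.6 kHz, 9.4 kHz}.

8.6 kHz, 9.4 kHz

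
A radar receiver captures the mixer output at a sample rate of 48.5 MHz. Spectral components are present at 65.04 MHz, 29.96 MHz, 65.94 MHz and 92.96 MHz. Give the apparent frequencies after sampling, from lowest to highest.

4.04 MHz, 16.54 MHz, 17.44 MHz, 18.54 MHz

fs/2 = 24.25 MHz.
65.04 MHz mod fs = 16.54 MHz.
16.54 MHz ≤ fs/2 = 24.25 MHz, appears at 16.54 MHz.
29.96 MHz > fs/2 = 24.25 MHz, folds to fs − 29.96 MHz = 18.54 MHz.
65.94 MHz mod fs = 17.44 MHz.
17.44 MHz ≤ fs/2 = 24.25 MHz, appears at 17.44 MHz.
92.96 MHz mod fs = 44.46 MHz.
44.46 MHz > fs/2 = 24.25 MHz, folds to fs − 44.46 MHz = 4.04 MHz.
Distinct values: {4.04 MHz, 16.54 MHz, 17.44 MHz, 18.54 MHz}.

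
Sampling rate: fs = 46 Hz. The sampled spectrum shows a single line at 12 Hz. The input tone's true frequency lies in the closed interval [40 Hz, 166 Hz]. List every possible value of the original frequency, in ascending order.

58 Hz, 80 Hz, 104 Hz, 126 Hz, 150 Hz

Frequencies that alias to 12 Hz are k·fs ± 12 Hz for integer k ≥ 0.
k=0: 12 Hz.
k=1: 34 Hz, 58 Hz.
k=2: 80 Hz, 104 Hz.
k=3: 126 Hz, 150 Hz.
k=4: 172 Hz, 196 Hz.
Within [40 Hz, 166 Hz]: 58 Hz, 80 Hz, 104 Hz, 126 Hz, 150 Hz.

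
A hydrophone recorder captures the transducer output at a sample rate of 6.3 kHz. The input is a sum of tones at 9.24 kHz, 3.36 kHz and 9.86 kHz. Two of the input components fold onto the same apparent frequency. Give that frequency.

fs/2 = 3.15 kHz.
9.24 kHz mod fs = 2.94 kHz.
2.94 kHz ≤ fs/2 = 3.15 kHz, appears at 2.94 kHz.
3.36 kHz > fs/2 = 3.15 kHz, folds to fs − 3.36 kHz = 2.94 kHz.
9.86 kHz mod fs = 3.56 kHz.
3.56 kHz > fs/2 = 3.15 kHz, folds to fs − 3.56 kHz = 2.74 kHz.
3.36 kHz and 9.24 kHz both map to 2.94 kHz.

2.94 kHz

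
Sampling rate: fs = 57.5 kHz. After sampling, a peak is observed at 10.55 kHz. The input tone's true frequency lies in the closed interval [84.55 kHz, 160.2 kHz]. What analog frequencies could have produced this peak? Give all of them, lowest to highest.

104.45 kHz, 125.55 kHz

Frequencies that alias to 10.55 kHz are k·fs ± 10.55 kHz for integer k ≥ 0.
k=0: 10.55 kHz.
k=1: 46.95 kHz, 68.05 kHz.
k=2: 104.45 kHz, 125.55 kHz.
k=3: 161.95 kHz, 183.05 kHz.
Within [84.55 kHz, 160.2 kHz]: 104.45 kHz, 125.55 kHz.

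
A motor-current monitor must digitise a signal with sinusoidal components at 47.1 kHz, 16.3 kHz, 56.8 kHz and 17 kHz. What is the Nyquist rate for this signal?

113.6 kHz

Highest-frequency component: 56.8 kHz.
Nyquist rate = 2 × 56.8 kHz = 113.6 kHz.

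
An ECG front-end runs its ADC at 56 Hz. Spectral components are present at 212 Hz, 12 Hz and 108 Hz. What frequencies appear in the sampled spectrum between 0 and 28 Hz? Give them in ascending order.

fs/2 = 28 Hz.
212 Hz mod fs = 44 Hz.
44 Hz > fs/2 = 28 Hz, folds to fs − 44 Hz = 12 Hz.
12 Hz ≤ fs/2 = 28 Hz, passes unchanged.
108 Hz mod fs = 52 Hz.
52 Hz > fs/2 = 28 Hz, folds to fs − 52 Hz = 4 Hz.
Distinct values: {4 Hz, 12 Hz}.

4 Hz, 12 Hz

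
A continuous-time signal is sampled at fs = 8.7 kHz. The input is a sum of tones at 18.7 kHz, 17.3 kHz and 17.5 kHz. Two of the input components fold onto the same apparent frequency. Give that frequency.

fs/2 = 4.35 kHz.
18.7 kHz mod fs = 1.3 kHz.
1.3 kHz ≤ fs/2 = 4.35 kHz, appears at 1.3 kHz.
17.3 kHz mod fs = 8.6 kHz.
8.6 kHz > fs/2 = 4.35 kHz, folds to fs − 8.6 kHz = 0.1 kHz.
17.5 kHz mod fs = 0.1 kHz.
0.1 kHz ≤ fs/2 = 4.35 kHz, appears at 0.1 kHz.
17.3 kHz and 17.5 kHz both map to 0.1 kHz.

0.1 kHz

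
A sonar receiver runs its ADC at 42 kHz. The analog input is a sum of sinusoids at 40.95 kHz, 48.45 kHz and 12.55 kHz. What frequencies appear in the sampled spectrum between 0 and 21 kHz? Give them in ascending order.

1.05 kHz, 6.45 kHz, 12.55 kHz

fs/2 = 21 kHz.
40.95 kHz > fs/2 = 21 kHz, folds to fs − 40.95 kHz = 1.05 kHz.
48.45 kHz mod fs = 6.45 kHz.
6.45 kHz ≤ fs/2 = 21 kHz, appears at 6.45 kHz.
12.55 kHz ≤ fs/2 = 21 kHz, passes unchanged.
Distinct values: {1.05 kHz, 6.45 kHz, 12.55 kHz}.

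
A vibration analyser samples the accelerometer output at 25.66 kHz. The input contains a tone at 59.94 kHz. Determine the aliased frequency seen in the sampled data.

59.94 kHz mod fs = 8.62 kHz.
8.62 kHz ≤ fs/2 = 12.83 kHz, appears at 8.62 kHz.

8.62 kHz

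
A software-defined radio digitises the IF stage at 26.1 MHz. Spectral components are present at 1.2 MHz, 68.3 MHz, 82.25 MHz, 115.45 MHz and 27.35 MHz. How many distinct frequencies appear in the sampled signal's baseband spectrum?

5

fs/2 = 13.05 MHz.
1.2 MHz ≤ fs/2 = 13.05 MHz, passes unchanged.
68.3 MHz mod fs = 16.1 MHz.
16.1 MHz > fs/2 = 13.05 MHz, folds to fs − 16.1 MHz = 10 MHz.
82.25 MHz mod fs = 3.95 MHz.
3.95 MHz ≤ fs/2 = 13.05 MHz, appears at 3.95 MHz.
115.45 MHz mod fs = 11.05 MHz.
11.05 MHz ≤ fs/2 = 13.05 MHz, appears at 11.05 MHz.
27.35 MHz mod fs = 1.25 MHz.
1.25 MHz ≤ fs/2 = 13.05 MHz, appears at 1.25 MHz.
Distinct values: {1.2 MHz, 1.25 MHz, 3.95 MHz, 10 MHz, 11.05 MHz} → 5.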